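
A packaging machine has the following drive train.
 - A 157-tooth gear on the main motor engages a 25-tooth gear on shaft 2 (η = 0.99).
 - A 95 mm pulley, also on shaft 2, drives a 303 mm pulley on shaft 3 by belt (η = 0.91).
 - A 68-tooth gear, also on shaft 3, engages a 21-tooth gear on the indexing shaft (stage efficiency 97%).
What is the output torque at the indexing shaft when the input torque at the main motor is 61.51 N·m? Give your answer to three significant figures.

8.43 N·m

gear mesh 25/157 = 0.15924 → τ = 61.51·0.15924·0.99 = 9.6966 N·m
belt 303/95 = 3.1895 → τ = 9.6966·3.1895·0.91 = 28.144 N·m
gear mesh 21/68 = 0.30882 → τ = 28.144·0.30882·0.97 = 8.4307 N·m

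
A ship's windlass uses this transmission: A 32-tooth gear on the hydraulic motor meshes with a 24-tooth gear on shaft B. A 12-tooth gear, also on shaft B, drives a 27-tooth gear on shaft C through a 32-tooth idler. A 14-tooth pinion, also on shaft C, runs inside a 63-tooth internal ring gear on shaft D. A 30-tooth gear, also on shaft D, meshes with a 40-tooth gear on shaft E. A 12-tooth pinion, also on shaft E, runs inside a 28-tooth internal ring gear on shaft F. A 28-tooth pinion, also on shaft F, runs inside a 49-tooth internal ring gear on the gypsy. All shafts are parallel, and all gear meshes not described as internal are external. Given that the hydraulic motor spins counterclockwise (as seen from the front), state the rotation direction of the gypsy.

the hydraulic motor → shaft B: external mesh, 1 reversal → CW.
shaft B → shaft C: driver → idler → driven is 2 external meshes, 2 reversals → CW.
shaft C → shaft D: internal mesh, same direction → CW.
shaft D → shaft E: external mesh, 1 reversal → CCW.
shaft E → shaft F: internal mesh, same direction → CCW.
shaft F → the gypsy: internal mesh, same direction → CCW.
4 reversals in total — an even number — so the gypsy turns the same way as the hydraulic motor.

counterclockwise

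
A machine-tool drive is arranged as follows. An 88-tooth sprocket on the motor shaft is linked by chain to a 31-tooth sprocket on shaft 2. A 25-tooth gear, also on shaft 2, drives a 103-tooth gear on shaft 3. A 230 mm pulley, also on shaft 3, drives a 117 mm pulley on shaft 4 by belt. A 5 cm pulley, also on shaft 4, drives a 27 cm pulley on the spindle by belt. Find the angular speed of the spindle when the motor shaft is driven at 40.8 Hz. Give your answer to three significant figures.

10.2 Hz

chain 31/88 = 0.35227 → 40.8/0.35227 = 115.82 Hz
gear mesh 103/25 = 4.12 → 115.82/4.12 = 28.111 Hz
belt 117/230 = 0.5087 → 28.111/0.5087 = 55.262 Hz
belt 27/5 = 5.4 → 55.262/5.4 = 10.234 Hz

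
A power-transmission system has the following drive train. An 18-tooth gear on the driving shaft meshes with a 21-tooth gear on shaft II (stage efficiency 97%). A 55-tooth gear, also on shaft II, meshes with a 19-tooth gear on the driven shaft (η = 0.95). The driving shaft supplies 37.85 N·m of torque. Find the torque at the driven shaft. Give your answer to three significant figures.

14.1 N·m

After the gear mesh (21/18): 37.85 × 1.1667 × 0.97 = 42.834 N·m
After the gear mesh (19/55): 42.834 × 0.34545 × 0.95 = 14.057 N·m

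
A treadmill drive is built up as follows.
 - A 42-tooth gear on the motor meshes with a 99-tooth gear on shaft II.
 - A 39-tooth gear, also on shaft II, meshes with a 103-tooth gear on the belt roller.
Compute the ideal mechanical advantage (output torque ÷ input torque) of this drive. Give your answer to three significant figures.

Each stage contributes driven/driver: gear mesh 99/42 = 2.3571, gear mesh 103/39 = 2.641.
Overall: 2.3571 × 2.641 = 6.2253.

6.23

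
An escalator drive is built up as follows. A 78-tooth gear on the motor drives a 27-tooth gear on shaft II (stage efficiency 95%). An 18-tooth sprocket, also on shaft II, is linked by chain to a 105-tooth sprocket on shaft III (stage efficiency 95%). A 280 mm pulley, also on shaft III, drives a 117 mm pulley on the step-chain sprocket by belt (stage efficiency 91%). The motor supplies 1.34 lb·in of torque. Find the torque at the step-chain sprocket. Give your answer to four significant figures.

0.9286 lb·in

Gear mesh: ratio = 27/78 = 0.34615; torque at shaft II = 1.34 × 0.34615 × 0.95 = 0.44065 lb·in.
Chain: ratio = 105/18 = 5.8333; torque at shaft III = 0.44065 × 5.8333 × 0.95 = 2.442 lb·in.
Belt: ratio = 117/280 = 0.41786; torque at the step-chain sprocket = 2.442 × 0.41786 × 0.91 = 0.92855 lb·in.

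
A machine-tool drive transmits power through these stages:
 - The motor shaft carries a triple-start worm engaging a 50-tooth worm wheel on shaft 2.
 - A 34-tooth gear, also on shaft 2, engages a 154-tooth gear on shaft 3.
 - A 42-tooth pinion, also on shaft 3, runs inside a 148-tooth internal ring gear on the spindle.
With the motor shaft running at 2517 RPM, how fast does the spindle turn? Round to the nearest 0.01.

Worm: ratio = 50/3 = 16.667, so shaft 2 turns at 2517 / 16.667 = 151.02 RPM.
Gear mesh: ratio = 154/34 = 4.5294, so shaft 3 turns at 151.02 / 4.5294 = 33.342 RPM.
Internal gear: ratio = 148/42 = 3.5238, so the spindle turns at 33.342 / 3.5238 = 9.4619 RPM.

9.46 RPM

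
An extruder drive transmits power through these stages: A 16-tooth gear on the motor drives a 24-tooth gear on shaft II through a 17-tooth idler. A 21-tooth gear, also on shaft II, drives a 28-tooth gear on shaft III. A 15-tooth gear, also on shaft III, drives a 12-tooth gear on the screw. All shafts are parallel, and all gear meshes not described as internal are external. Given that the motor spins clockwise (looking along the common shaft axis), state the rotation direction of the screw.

clockwise

the motor → shaft II: driver → idler → driven is 2 external meshes, 2 reversals → CW.
shaft II → shaft III: external mesh, 1 reversal → CCW.
shaft III → the screw: external mesh, 1 reversal → CW.
4 reversals in total — an even number — so the screw turns the same way as the motor.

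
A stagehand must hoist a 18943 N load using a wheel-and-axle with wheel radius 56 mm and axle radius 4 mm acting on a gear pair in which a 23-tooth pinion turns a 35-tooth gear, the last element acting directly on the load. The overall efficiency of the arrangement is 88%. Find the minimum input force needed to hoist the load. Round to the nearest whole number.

Wheel-and-axle MA = R/r = 56/4 = 14.
Gear pair MA = 35/23 = 1.5217.
Combined ideal MA = 14 × 1.5217 = 21.304.
Actual MA = 21.304 × 0.88 = 18.748.
Effort = load / actual MA = 18943 / 18.748 = 1010.4 N.

1010 N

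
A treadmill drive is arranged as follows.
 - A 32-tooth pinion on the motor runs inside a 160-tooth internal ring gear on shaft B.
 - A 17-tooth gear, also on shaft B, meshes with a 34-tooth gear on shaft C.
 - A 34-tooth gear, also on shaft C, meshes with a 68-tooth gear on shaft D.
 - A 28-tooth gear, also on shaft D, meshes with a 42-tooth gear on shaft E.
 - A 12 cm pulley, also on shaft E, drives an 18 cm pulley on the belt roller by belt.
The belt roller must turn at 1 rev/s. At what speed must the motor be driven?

45 rev/s

Overall ratio R = 5 × 2 × 2 × 1.5 × 1.5 = 45.
Required input speed = output speed × R = 1 × 45 = 45 rev/s.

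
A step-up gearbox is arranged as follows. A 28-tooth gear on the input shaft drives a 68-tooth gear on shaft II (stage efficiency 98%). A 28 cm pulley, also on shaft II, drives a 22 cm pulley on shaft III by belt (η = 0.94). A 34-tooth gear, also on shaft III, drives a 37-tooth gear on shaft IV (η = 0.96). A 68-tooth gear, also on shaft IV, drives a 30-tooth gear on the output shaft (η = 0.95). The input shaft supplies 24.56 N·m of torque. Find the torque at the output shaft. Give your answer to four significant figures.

After the gear mesh (68/28): 24.56 × 2.4286 × 0.98 = 58.453 N·m
After the belt (22/28): 58.453 × 0.78571 × 0.94 = 43.172 N·m
After the gear mesh (37/34): 43.172 × 1.0882 × 0.96 = 45.102 N·m
After the gear mesh (30/68): 45.102 × 0.44118 × 0.95 = 18.903 N·m

18.90 N·m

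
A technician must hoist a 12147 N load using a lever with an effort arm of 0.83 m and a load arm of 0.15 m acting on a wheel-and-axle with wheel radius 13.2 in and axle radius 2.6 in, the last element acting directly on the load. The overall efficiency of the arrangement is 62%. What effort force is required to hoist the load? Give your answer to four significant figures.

697.4 N

Lever MA = effort arm / load arm = 0.83/0.15 = 5.5333.
Wheel-and-axle MA = R/r = 13.2/2.6 = 5.0769.
Combined ideal MA = 5.5333 × 5.0769 = 28.092.
Actual MA = 28.092 × 0.62 = 17.417.
Effort = load / actual MA = 12147 / 17.417 = 697.41 N.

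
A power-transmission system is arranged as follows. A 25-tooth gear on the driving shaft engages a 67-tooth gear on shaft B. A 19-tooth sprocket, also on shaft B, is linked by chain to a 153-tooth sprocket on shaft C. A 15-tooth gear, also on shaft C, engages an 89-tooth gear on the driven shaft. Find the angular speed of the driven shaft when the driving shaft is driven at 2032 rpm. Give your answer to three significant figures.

15.9 rpm

gear mesh 67/25 = 2.68 → 2032/2.68 = 758.21 rpm
chain 153/19 = 8.0526 → 758.21/8.0526 = 94.157 rpm
gear mesh 89/15 = 5.9333 → 94.157/5.9333 = 15.869 rpm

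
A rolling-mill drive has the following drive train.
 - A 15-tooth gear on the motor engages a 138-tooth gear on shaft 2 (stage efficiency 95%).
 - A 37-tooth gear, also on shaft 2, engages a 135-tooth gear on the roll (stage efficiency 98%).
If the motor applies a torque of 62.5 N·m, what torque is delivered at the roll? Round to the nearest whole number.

1953 N·m

gear mesh 138/15 = 9.2 → τ = 62.5·9.2·0.95 = 546.25 N·m
gear mesh 135/37 = 3.6486 → τ = 546.25·3.6486·0.98 = 1953.2 N·m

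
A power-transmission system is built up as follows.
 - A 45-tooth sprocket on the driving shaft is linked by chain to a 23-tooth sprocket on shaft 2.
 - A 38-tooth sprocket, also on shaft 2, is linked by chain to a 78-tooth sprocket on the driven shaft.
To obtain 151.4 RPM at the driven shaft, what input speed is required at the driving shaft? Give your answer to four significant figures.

158.8 RPM

Overall ratio R = 0.51111 × 2.0526 = 1.0491.
Required input speed = output speed × R = 151.4 × 1.0491 = 158.84 RPM.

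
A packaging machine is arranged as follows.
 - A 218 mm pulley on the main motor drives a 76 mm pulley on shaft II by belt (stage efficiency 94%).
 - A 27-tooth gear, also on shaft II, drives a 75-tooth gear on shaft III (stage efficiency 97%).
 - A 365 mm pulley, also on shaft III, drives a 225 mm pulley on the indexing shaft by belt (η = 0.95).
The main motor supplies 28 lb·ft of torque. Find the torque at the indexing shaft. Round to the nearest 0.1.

14.5 lb·ft

After the belt (76/218): 28 × 0.34862 × 0.94 = 9.1758 lb·ft
After the gear mesh (75/27): 9.1758 × 2.7778 × 0.97 = 24.724 lb·ft
After the belt (225/365): 24.724 × 0.61644 × 0.95 = 14.479 lb·ft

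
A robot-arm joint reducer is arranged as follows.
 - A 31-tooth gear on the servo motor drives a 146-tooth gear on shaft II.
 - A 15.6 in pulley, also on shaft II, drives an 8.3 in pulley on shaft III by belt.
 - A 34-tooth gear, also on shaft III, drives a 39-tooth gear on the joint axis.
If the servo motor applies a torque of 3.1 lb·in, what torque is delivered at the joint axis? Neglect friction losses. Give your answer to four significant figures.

8.910 lb·in

Gear mesh: ratio = 146/31 = 4.7097; torque at shaft II = 3.1 × 4.7097 = 14.6 lb·in.
Belt: ratio = 8.3/15.6 = 0.53205; torque at shaft III = 14.6 × 0.53205 = 7.7679 lb·in.
Gear mesh: ratio = 39/34 = 1.1471; torque at the joint axis = 7.7679 × 1.1471 = 8.9103 lb·in.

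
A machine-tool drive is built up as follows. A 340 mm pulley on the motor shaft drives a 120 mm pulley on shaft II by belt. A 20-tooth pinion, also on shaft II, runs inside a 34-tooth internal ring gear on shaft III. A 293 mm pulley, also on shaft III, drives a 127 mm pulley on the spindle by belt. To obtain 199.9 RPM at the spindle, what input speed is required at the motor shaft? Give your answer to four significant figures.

51.99 RPM

Overall ratio R = 0.35294 × 1.7 × 0.43345 = 0.26007.
Required input speed = output speed × R = 199.9 × 0.26007 = 51.988 RPM.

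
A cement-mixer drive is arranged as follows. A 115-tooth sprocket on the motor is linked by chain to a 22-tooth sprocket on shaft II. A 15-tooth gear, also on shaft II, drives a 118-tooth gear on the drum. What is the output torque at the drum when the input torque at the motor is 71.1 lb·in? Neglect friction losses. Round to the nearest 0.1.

107.0 lb·in

After the chain (22/115): 71.1 × 0.1913 = 13.602 lb·in
After the gear mesh (118/15): 13.602 × 7.8667 = 107 lb·in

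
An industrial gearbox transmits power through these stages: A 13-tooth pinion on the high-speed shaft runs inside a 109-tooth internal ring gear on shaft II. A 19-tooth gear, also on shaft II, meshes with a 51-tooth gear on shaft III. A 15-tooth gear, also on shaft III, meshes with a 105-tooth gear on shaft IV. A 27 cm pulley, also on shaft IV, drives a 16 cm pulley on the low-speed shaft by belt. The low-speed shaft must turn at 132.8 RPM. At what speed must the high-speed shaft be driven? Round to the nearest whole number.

Overall ratio R = 8.3846 × 2.6842 × 7 × 0.59259 = 93.359.
Required input speed = output speed × R = 132.8 × 93.359 = 12398 RPM.

12398 RPM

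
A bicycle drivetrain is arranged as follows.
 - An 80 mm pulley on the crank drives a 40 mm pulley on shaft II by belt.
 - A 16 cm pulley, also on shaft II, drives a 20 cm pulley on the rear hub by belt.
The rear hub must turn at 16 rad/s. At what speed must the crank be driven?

10 rad/s

Overall ratio R = 0.5 × 1.25 = 0.625.
Required input speed = output speed × R = 16 × 0.625 = 10 rad/s.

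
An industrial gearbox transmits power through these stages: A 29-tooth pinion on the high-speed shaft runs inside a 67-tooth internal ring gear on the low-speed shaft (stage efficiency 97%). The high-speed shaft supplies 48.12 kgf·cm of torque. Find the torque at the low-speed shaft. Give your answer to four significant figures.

107.8 kgf·cm

Internal gear: ratio = 67/29 = 2.3103; torque at the low-speed shaft = 48.12 × 2.3103 × 0.97 = 107.84 kgf·cm.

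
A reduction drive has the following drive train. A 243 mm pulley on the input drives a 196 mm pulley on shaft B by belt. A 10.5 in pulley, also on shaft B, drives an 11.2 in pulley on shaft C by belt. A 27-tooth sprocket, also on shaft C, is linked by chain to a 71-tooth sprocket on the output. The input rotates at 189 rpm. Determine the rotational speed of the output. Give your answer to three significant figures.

the input → shaft B (belt, 196/243): 189 ÷ 0.80658 = 234.32 rpm
shaft B → shaft C (belt, 11.2/10.5): 234.32 ÷ 1.0667 = 219.68 rpm
shaft C → the output (chain, 71/27): 219.68 ÷ 2.6296 = 83.539 rpm

83.5 rpm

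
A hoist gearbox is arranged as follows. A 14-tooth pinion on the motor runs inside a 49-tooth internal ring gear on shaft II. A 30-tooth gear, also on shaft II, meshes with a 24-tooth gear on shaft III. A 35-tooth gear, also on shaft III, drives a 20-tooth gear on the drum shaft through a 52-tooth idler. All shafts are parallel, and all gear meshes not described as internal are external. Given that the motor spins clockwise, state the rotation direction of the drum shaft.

counterclockwise

the motor → shaft II: internal mesh, same direction → CW.
shaft II → shaft III: external mesh, 1 reversal → CCW.
shaft III → the drum shaft: driver → idler → driven is 2 external meshes, 2 reversals → CCW.
3 reversals in total — an odd number — so the drum shaft turns opposite to the motor.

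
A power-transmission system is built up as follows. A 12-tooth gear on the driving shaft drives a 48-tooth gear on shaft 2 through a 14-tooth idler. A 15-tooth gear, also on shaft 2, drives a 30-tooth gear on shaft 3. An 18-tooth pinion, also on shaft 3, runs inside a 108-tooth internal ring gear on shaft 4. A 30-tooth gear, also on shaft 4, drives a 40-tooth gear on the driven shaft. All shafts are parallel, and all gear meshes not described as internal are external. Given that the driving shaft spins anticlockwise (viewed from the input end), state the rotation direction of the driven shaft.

anticlockwise

the driving shaft → shaft 2: driver → idler → driven is 2 external meshes, 2 reversals → CCW.
shaft 2 → shaft 3: external mesh, 1 reversal → CW.
shaft 3 → shaft 4: internal mesh, same direction → CW.
shaft 4 → the driven shaft: external mesh, 1 reversal → CCW.
4 reversals in total — an even number — so the driven shaft turns the same way as the driving shaft.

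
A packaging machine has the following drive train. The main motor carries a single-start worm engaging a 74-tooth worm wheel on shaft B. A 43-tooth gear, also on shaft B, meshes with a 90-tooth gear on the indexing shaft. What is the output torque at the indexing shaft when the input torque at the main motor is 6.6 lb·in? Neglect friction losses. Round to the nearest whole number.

1022 lb·in

Worm: ratio = 74/1 = 74; torque at shaft B = 6.6 × 74 = 488.4 lb·in.
Gear mesh: ratio = 90/43 = 2.093; torque at the indexing shaft = 488.4 × 2.093 = 1022.2 lb·in.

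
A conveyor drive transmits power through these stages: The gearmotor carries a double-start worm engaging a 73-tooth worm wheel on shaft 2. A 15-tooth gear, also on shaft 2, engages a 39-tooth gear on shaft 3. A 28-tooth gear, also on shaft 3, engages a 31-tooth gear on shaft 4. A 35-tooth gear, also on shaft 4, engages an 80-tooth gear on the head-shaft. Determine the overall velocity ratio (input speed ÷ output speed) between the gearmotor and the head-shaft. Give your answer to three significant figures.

Each stage contributes driven/driver: worm 73/2 = 36.5, gear mesh 39/15 = 2.6, gear mesh 31/28 = 1.1071, gear mesh 80/35 = 2.2857.
Overall: 36.5 × 2.6 × 1.1071 × 2.2857 = 240.16.

240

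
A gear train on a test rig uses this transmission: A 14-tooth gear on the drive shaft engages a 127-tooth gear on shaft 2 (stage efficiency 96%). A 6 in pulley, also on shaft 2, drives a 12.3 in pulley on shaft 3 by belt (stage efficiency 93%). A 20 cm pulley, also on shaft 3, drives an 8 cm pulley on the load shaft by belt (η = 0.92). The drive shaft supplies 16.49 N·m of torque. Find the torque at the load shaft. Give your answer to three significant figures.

Gear mesh: ratio = 127/14 = 9.0714; torque at shaft 2 = 16.49 × 9.0714 × 0.96 = 143.6 N·m.
Belt: ratio = 12.3/6 = 2.05; torque at shaft 3 = 143.6 × 2.05 × 0.93 = 273.78 N·m.
Belt: ratio = 8/20 = 0.4; torque at the load shaft = 273.78 × 0.4 × 0.92 = 100.75 N·m.

101 N·m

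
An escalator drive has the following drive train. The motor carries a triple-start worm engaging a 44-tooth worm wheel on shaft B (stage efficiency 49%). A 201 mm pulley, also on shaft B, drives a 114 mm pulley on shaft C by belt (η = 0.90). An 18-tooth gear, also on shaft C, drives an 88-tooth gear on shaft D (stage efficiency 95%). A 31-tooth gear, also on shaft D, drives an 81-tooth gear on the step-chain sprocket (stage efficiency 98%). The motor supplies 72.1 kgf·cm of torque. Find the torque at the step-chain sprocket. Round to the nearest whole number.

After the worm (44/3): 72.1 × 14.667 × 0.49 = 518.16 kgf·cm
After the belt (114/201): 518.16 × 0.56716 × 0.90 = 264.49 kgf·cm
After the gear mesh (88/18): 264.49 × 4.8889 × 0.95 = 1228.4 kgf·cm
After the gear mesh (81/31): 1228.4 × 2.6129 × 0.98 = 3145.6 kgf·cm

3146 kgf·cm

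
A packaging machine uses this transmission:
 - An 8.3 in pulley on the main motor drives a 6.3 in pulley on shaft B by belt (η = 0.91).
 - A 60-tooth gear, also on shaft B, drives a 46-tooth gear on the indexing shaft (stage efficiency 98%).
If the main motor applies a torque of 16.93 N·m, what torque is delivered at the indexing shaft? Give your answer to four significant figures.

belt 6.3/8.3 = 0.75904 → τ = 16.93·0.75904·0.91 = 11.694 N·m
gear mesh 46/60 = 0.76667 → τ = 11.694·0.76667·0.98 = 8.786 N·m

8.786 N·m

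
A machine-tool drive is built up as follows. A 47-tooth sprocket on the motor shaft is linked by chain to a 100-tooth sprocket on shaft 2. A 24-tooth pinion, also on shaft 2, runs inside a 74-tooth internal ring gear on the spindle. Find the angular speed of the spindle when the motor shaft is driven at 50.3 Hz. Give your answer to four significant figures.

7.667 Hz

Chain: ratio = 100/47 = 2.1277, so shaft 2 turns at 50.3 / 2.1277 = 23.641 Hz.
Internal gear: ratio = 74/24 = 3.0833, so the spindle turns at 23.641 / 3.0833 = 7.6674 Hz.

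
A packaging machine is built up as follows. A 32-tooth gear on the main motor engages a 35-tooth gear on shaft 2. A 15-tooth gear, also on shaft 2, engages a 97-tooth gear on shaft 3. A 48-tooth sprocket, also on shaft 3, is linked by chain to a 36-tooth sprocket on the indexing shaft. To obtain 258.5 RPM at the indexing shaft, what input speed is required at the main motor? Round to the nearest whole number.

1371 RPM

Overall ratio R = 1.0938 × 6.4667 × 0.75 = 5.3047.
Required input speed = output speed × R = 258.5 × 5.3047 = 1371.3 RPM.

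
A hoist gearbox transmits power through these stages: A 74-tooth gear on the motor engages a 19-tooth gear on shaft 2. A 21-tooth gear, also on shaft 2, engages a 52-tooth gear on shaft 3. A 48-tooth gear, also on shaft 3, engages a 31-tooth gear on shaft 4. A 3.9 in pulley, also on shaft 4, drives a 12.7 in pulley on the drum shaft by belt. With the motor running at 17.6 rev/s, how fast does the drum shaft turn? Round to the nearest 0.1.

13.2 rev/s

the motor → shaft 2 (gear mesh, 19/74): 17.6 ÷ 0.25676 = 68.547 rev/s
shaft 2 → shaft 3 (gear mesh, 52/21): 68.547 ÷ 2.4762 = 27.683 rev/s
shaft 3 → shaft 4 (gear mesh, 31/48): 27.683 ÷ 0.64583 = 42.863 rev/s
shaft 4 → the drum shaft (belt, 12.7/3.9): 42.863 ÷ 3.2564 = 13.163 rev/s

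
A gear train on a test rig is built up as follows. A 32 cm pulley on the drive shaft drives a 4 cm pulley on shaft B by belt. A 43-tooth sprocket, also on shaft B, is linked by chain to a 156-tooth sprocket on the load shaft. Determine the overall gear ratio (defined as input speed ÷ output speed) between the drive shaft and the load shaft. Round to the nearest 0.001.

0.453

Each stage contributes driven/driver: belt 4/32 = 0.125, chain 156/43 = 3.6279.
Overall: 0.125 × 3.6279 = 0.45349.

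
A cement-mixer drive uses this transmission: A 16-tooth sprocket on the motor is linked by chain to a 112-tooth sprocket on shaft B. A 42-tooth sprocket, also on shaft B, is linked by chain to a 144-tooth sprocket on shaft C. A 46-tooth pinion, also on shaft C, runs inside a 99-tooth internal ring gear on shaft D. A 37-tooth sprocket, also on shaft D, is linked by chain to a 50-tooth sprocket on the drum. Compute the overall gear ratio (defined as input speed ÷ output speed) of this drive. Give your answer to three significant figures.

Each stage contributes driven/driver: chain 112/16 = 7, chain 144/42 = 3.4286, internal gear 99/46 = 2.1522, chain 50/37 = 1.3514.
Overall: 7 × 3.4286 × 2.1522 × 1.3514 = 69.8.

69.8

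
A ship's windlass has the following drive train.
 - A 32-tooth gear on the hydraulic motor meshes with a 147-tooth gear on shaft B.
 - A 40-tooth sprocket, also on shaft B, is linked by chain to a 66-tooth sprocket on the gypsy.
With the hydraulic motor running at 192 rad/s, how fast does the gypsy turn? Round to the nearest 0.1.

Gear mesh: ratio = 147/32 = 4.5938, so shaft B turns at 192 / 4.5938 = 41.796 rad/s.
Chain: ratio = 66/40 = 1.65, so the gypsy turns at 41.796 / 1.65 = 25.331 rad/s.

25.3 rad/s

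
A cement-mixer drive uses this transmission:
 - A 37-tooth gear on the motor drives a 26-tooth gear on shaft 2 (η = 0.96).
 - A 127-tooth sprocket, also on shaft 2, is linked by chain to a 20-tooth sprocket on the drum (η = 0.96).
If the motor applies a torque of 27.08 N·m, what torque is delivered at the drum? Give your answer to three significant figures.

After the gear mesh (26/37): 27.08 × 0.7027 × 0.96 = 18.268 N·m
After the chain (20/127): 18.268 × 0.15748 × 0.96 = 2.7618 N·m

2.76 N·m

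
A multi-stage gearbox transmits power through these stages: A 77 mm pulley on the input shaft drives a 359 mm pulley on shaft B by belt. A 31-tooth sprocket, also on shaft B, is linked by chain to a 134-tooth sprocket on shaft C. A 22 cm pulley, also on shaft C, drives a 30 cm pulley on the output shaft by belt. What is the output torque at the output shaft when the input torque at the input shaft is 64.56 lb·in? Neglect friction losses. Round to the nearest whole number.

belt 359/77 = 4.6623 → τ = 64.56·4.6623 = 301 lb·in
chain 134/31 = 4.3226 → τ = 301·4.3226 = 1301.1 lb·in
belt 30/22 = 1.3636 → τ = 1301.1·1.3636 = 1774.2 lb·in

1774 lb·in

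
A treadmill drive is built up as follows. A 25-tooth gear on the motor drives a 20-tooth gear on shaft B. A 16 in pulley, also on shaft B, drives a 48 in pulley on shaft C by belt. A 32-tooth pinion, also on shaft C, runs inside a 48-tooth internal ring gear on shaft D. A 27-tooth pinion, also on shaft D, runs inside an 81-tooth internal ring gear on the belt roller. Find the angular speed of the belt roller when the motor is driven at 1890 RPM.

the motor → shaft B (gear mesh, 20/25): 1890 ÷ 0.8 = 2362.5 RPM
shaft B → shaft C (belt, 48/16): 2362.5 ÷ 3 = 787.5 RPM
shaft C → shaft D (internal gear, 48/32): 787.5 ÷ 1.5 = 525 RPM
shaft D → the belt roller (internal gear, 81/27): 525 ÷ 3 = 175 RPM

175 RPM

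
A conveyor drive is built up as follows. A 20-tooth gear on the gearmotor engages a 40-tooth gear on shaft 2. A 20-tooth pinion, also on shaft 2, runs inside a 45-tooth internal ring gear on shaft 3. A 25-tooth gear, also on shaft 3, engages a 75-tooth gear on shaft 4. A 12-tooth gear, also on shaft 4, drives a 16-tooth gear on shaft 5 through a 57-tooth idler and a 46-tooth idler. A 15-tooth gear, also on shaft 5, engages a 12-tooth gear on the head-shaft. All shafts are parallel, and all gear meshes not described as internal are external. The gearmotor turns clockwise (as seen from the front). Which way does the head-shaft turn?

clockwise

the gearmotor → shaft 2: external mesh, 1 reversal → CCW.
shaft 2 → shaft 3: internal mesh, same direction → CCW.
shaft 3 → shaft 4: external mesh, 1 reversal → CW.
shaft 4 → shaft 5: driver → idler → idler → driven is 3 external meshes, 3 reversals → CCW.
shaft 5 → the head-shaft: external mesh, 1 reversal → CW.
6 reversals in total — an even number — so the head-shaft turns the same way as the gearmotor.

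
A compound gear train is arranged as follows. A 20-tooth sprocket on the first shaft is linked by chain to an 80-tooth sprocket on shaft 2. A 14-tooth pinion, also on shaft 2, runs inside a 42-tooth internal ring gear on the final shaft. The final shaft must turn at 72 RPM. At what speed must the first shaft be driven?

864 RPM

Overall ratio R = 4 × 3 = 12.
Required input speed = output speed × R = 72 × 12 = 864 RPM.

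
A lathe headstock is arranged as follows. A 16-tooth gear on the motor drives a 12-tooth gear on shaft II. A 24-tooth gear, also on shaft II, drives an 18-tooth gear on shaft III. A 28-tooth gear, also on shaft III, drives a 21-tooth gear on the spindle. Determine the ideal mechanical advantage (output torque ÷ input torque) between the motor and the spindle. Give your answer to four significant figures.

Each stage contributes driven/driver: gear mesh 12/16 = 0.75, gear mesh 18/24 = 0.75, gear mesh 21/28 = 0.75.
Overall: 0.75 × 0.75 × 0.75 = 0.42188.

0.4219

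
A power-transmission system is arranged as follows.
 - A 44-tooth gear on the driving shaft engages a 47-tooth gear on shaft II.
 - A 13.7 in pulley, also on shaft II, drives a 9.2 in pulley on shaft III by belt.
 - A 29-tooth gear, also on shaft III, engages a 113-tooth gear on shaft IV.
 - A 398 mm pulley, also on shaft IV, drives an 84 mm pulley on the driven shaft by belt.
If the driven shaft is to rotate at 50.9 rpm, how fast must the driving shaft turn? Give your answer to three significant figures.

Overall ratio R = 1.0682 × 0.67153 × 3.8966 × 0.21106 = 0.58991.
Required input speed = output speed × R = 50.9 × 0.58991 = 30.027 rpm.

30.0 rpm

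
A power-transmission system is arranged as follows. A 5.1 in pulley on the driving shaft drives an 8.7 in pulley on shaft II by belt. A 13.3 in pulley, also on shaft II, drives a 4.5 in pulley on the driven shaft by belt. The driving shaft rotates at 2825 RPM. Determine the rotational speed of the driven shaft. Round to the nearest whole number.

Belt: ratio = 8.7/5.1 = 1.7059, so shaft II turns at 2825 / 1.7059 = 1656 RPM.
Belt: ratio = 4.5/13.3 = 0.33835, so the driven shaft turns at 1656 / 0.33835 = 4894.5 RPM.

4895 RPM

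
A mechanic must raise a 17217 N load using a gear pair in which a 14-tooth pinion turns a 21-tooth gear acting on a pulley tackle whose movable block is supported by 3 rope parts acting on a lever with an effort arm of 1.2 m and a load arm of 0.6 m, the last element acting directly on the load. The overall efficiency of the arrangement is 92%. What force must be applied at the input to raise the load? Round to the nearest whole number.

2079 N

Gear pair MA = 21/14 = 1.5.
Block-and-tackle MA = number of supporting rope parts = 3.
Lever MA = effort arm / load arm = 1.2/0.6 = 2.
Combined ideal MA = 1.5 × 3 × 2 = 9.
Actual MA = 9 × 0.92 = 8.28.
Effort = load / actual MA = 17217 / 8.28 = 2079.3 N.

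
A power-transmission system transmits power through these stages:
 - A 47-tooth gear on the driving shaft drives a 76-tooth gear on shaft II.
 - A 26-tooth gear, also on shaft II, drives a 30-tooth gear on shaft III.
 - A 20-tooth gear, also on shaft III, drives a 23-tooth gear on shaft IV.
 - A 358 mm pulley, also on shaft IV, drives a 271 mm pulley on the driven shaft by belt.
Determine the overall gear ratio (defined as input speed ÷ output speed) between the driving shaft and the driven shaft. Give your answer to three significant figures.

Each stage contributes driven/driver: gear mesh 76/47 = 1.617, gear mesh 30/26 = 1.1538, gear mesh 23/20 = 1.15, belt 271/358 = 0.75698.
Overall: 1.617 × 1.1538 × 1.15 × 0.75698 = 1.6242.

1.62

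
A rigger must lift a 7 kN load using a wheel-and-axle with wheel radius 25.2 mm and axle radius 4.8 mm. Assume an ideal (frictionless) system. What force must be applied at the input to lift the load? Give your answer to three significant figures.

1.33 kN

Wheel-and-axle MA = R/r = 25.2/4.8 = 5.25.
Effort = load / MA = 7 / 5.25 = 1.3333 kN.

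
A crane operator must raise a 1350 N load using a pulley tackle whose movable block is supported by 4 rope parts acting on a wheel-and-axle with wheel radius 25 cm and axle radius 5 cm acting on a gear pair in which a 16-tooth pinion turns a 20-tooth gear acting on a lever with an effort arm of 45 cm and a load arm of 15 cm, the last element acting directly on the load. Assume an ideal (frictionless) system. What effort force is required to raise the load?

Block-and-tackle MA = number of supporting rope parts = 4.
Wheel-and-axle MA = R/r = 25/5 = 5.
Gear pair MA = 20/16 = 1.25.
Lever MA = effort arm / load arm = 45/15 = 3.
Combined ideal MA = 4 × 5 × 1.25 × 3 = 75.
Effort = load / MA = 1350 / 75 = 18 N.

18 N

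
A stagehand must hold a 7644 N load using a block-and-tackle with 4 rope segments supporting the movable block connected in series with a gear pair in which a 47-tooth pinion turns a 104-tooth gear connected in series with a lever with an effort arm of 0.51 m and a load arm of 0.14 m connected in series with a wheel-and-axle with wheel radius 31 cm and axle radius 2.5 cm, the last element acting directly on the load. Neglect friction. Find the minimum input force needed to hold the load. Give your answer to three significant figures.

19.1 N

Block-and-tackle MA = number of supporting rope parts = 4.
Gear pair MA = 104/47 = 2.2128.
Lever MA = effort arm / load arm = 0.51/0.14 = 3.6429.
Wheel-and-axle MA = R/r = 31/2.5 = 12.4.
Combined ideal MA = 4 × 2.2128 × 3.6429 × 12.4 = 399.82.
Effort = load / MA = 7644 / 399.82 = 19.119 N.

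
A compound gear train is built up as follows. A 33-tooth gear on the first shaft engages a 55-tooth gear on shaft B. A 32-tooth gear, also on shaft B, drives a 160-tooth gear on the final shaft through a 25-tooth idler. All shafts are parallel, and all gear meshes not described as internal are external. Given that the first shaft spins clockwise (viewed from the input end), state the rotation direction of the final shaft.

anticlockwise

the first shaft → shaft B: external mesh, 1 reversal → CCW.
shaft B → the final shaft: driver → idler → driven is 2 external meshes, 2 reversals → CCW.
3 reversals in total — an odd number — so the final shaft turns opposite to the first shaft.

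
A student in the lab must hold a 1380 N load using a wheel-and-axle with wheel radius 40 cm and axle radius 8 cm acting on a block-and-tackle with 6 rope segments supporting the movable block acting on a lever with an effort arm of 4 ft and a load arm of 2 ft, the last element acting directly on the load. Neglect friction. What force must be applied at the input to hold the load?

23 N

Wheel-and-axle MA = R/r = 40/8 = 5.
Block-and-tackle MA = number of supporting rope parts = 6.
Lever MA = effort arm / load arm = 4/2 = 2.
Combined ideal MA = 5 × 6 × 2 = 60.
Effort = load / MA = 1380 / 60 = 23 N.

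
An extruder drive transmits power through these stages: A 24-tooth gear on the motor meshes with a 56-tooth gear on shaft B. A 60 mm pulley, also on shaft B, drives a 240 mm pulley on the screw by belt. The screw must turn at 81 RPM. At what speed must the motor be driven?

756 RPM

Overall ratio R = 2.3333 × 4 = 9.3333.
Required input speed = output speed × R = 81 × 9.3333 = 756 RPM.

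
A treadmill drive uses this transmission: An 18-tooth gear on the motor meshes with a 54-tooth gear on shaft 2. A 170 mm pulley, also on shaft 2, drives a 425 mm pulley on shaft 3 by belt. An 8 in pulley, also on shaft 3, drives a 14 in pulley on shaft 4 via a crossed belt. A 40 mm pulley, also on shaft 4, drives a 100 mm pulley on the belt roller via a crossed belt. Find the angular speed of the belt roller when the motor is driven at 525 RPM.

gear mesh 54/18 = 3 → 525/3 = 175 RPM
belt 425/170 = 2.5 → 175/2.5 = 70 RPM
belt 14/8 = 1.75 → 70/1.75 = 40 RPM
belt 100/40 = 2.5 → 40/2.5 = 16 RPM

16 RPM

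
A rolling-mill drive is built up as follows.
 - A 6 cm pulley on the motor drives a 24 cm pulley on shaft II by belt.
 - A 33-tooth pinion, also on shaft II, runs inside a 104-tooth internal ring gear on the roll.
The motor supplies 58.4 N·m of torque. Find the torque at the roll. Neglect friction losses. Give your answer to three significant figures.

After the belt (24/6): 58.4 × 4 = 233.6 N·m
After the internal gear (104/33): 233.6 × 3.1515 = 736.19 N·m

736 N·m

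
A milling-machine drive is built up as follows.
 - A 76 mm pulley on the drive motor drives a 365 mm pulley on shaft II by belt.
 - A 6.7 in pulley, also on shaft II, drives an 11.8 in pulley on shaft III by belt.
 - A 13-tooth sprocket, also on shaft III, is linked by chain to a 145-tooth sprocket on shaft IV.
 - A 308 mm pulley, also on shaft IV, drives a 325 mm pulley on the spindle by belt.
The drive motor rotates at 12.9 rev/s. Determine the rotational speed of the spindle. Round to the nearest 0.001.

belt 365/76 = 4.8026 → 12.9/4.8026 = 2.686 rev/s
belt 11.8/6.7 = 1.7612 → 2.686/1.7612 = 1.5251 rev/s
chain 145/13 = 11.154 → 1.5251/11.154 = 0.13673 rev/s
belt 325/308 = 1.0552 → 0.13673/1.0552 = 0.12958 rev/s

0.130 rev/s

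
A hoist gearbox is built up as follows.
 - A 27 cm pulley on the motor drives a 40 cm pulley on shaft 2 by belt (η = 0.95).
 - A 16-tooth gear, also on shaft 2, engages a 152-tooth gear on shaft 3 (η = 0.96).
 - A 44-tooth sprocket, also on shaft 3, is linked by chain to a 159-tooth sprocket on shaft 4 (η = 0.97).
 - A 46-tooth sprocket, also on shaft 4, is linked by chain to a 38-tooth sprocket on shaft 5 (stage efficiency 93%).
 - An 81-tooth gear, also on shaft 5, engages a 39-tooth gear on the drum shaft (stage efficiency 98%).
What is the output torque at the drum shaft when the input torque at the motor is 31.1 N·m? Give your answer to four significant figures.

507.2 N·m

After the belt (40/27): 31.1 × 1.4815 × 0.95 = 43.77 N·m
After the gear mesh (152/16): 43.77 × 9.5 × 0.96 = 399.19 N·m
After the chain (159/44): 399.19 × 3.6136 × 0.97 = 1399.2 N·m
After the chain (38/46): 1399.2 × 0.82609 × 0.93 = 1075 N·m
After the gear mesh (39/81): 1075 × 0.48148 × 0.98 = 507.23 N·m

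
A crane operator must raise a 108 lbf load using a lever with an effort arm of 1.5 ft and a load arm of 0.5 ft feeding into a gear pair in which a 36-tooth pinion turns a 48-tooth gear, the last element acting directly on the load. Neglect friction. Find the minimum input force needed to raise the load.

Lever MA = effort arm / load arm = 1.5/0.5 = 3.
Gear pair MA = 48/36 = 1.3333.
Combined ideal MA = 3 × 1.3333 = 4.
Effort = load / MA = 108 / 4 = 27 lbf.

27 lbf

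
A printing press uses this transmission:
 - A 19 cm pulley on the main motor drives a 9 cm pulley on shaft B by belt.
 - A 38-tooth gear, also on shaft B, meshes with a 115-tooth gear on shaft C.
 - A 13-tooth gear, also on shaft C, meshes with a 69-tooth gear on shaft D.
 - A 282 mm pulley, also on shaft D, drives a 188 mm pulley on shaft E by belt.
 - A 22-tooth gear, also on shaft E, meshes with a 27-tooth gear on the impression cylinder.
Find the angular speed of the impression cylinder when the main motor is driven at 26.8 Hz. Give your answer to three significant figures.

4.31 Hz

Belt: ratio = 9/19 = 0.47368, so shaft B turns at 26.8 / 0.47368 = 56.578 Hz.
Gear mesh: ratio = 115/38 = 3.0263, so shaft C turns at 56.578 / 3.0263 = 18.695 Hz.
Gear mesh: ratio = 69/13 = 5.3077, so shaft D turns at 18.695 / 5.3077 = 3.5223 Hz.
Belt: ratio = 188/282 = 0.66667, so shaft E turns at 3.5223 / 0.66667 = 5.2834 Hz.
Gear mesh: ratio = 27/22 = 1.2273, so the impression cylinder turns at 5.2834 / 1.2273 = 4.305 Hz.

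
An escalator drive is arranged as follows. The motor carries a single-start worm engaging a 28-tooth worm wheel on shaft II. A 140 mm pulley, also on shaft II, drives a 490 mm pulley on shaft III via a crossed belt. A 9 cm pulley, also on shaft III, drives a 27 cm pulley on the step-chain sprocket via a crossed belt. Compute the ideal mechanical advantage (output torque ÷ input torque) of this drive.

294

Each stage contributes driven/driver: worm 28/1 = 28, belt 490/140 = 3.5, belt 27/9 = 3.
Overall: 28 × 3.5 × 3 = 294.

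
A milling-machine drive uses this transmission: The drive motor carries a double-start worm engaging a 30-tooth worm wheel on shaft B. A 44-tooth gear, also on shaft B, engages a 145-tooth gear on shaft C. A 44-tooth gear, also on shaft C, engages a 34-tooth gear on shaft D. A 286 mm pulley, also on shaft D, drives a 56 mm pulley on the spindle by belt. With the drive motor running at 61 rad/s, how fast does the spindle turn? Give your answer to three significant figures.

Worm: ratio = 30/2 = 15, so shaft B turns at 61 / 15 = 4.0667 rad/s.
Gear mesh: ratio = 145/44 = 3.2955, so shaft C turns at 4.0667 / 3.2955 = 1.234 rad/s.
Gear mesh: ratio = 34/44 = 0.77273, so shaft D turns at 1.234 / 0.77273 = 1.597 rad/s.
Belt: ratio = 56/286 = 0.1958, so the spindle turns at 1.597 / 0.1958 = 8.156 rad/s.

8.16 rad/s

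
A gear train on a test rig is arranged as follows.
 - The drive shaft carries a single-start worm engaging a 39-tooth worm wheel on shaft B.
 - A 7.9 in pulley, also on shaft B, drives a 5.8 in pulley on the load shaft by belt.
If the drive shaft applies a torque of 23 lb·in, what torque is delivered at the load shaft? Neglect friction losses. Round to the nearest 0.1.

658.6 lb·in

Worm: ratio = 39/1 = 39; torque at shaft B = 23 × 39 = 897 lb·in.
Belt: ratio = 5.8/7.9 = 0.73418; torque at the load shaft = 897 × 0.73418 = 658.56 lb·in.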